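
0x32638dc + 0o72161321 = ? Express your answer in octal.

0o403615655

0x32638dc = 0o311434334 in octal.
Add column by column in base 8, right to left:
  4+1 = 5
  3+2 = 5
  3+3 = 6
  4+1 = 5
  3+6 = 1 carry 1
  4+1+1 = 6
  1+2 = 3
  1+7 = 0 carry 1
  3+0+1 = 4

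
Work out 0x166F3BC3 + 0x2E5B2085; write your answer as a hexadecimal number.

0x44CA5C48

Add column by column in base 16, right to left:
  3+5 = 8
  C+8 = 4 carry 1
  B+0+1 = C
  3+2 = 5
  F+B = A carry 1
  6+5+1 = C
  6+E = 4 carry 1
  1+2+1 = 4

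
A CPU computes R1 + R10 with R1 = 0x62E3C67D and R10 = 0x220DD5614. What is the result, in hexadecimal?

0x283C11C91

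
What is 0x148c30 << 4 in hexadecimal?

0x148c300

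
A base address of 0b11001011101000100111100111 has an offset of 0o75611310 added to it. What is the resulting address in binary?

0b100001001011001110010101111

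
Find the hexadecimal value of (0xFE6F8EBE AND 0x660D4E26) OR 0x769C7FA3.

0x769D7FA7

0xFE6F8EBE AND 0x660D4E26 = 0x660D0E26.
Then OR with 0x769C7FA3.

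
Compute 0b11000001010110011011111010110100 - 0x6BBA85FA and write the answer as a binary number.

0b1010101100111110011100010111010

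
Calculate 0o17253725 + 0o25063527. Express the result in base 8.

Add column by column in base 8, right to left:
  5+7 = 4 carry 1
  2+2+1 = 5
  7+5 = 4 carry 1
  3+3+1 = 7
  5+6 = 3 carry 1
  2+0+1 = 3
  7+5 = 4 carry 1
  1+2+1 = 4

0o44337454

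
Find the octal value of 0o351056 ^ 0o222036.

0o173060

XOR each oct digit independently (no carries):
  3^2=1, 5^2=7, 1^2=3, 0^0=0, 5^3=6, 6^6=0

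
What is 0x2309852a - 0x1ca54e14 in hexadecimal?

0x6643716

Subtract column by column in base 16:
  a-4 → 6
  2-1 → 1
  5-e → 7 (borrow)
  8-4-1 → 3
  9-5 → 4
  0-a → 6 (borrow)
  3-c-1 → 6 (borrow)
  2-1-1 → 0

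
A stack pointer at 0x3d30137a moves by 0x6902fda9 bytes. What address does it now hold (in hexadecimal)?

0xa6331123

Add column by column in base 16, right to left:
  a+9 = 3 carry 1
  7+a+1 = 2 carry 1
  3+d+1 = 1 carry 1
  1+f+1 = 1 carry 1
  0+2+1 = 3
  3+0 = 3
  d+9 = 6 carry 1
  3+6+1 = a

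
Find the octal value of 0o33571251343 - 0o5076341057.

0o26472710264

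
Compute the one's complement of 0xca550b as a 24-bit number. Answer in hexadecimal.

0x35aaf4

Each hex digit d becomes f−d:
  c→3, a→5, 5→a, 5→a, 0→f, b→4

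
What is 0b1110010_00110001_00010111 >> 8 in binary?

Right shift by 8: drop the 8 least-significant bits.

0b111001000110001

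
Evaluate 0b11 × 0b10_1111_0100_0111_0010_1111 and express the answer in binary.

Multiply each base-2 digit by 3, carrying:
  1×3 = 3 → write 1 carry 1
  1×3+1 = 4 → write 0 carry 2
  1×3+2 = 5 → write 1 carry 2
  1×3+2 = 5 → write 1 carry 2
  0×3+2 = 2 → write 0 carry 1
  1×3+1 = 4 → write 0 carry 2
  0×3+2 = 2 → write 0 carry 1
  0×3+1 = 1 → write 1
  1×3 = 3 → write 1 carry 1
  1×3+1 = 4 → write 0 carry 2
  1×3+2 = 5 → write 1 carry 2
  0×3+2 = 2 → write 0 carry 1
  0×3+1 = 1 → write 1
  0×3 = 0 → write 0
  1×3 = 3 → write 1 carry 1
  0×3+1 = 1 → write 1
  1×3 = 3 → write 1 carry 1
  1×3+1 = 4 → write 0 carry 2
  1×3+2 = 5 → write 1 carry 2
  1×3+2 = 5 → write 1 carry 2
  0×3+2 = 2 → write 0 carry 1
  1×3+1 = 4 → write 0 carry 2
  remaining carry: 10

0b100011011101010110001101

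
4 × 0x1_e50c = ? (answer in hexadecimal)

0x79430

Multiply each base-16 digit by 4, carrying:
  c×4 = 48 → write 0 carry 3
  0×4+3 = 3 → write 3
  5×4 = 20 → write 4 carry 1
  e×4+1 = 57 → write 9 carry 3
  1×4+3 = 7 → write 7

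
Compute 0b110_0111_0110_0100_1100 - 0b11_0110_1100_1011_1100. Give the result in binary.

Subtract column by column in base 2:
  0-0 → 0
  0-0 → 0
  1-1 → 0
  1-1 → 0
  0-1 → 1 (borrow)
  0-1-1 → 0 (borrow)
  1-0-1 → 0
  0-1 → 1 (borrow)
  0-0-1 → 1 (borrow)
  1-0-1 → 0
  1-1 → 0
  0-1 → 1 (borrow)
  1-0-1 → 0
  1-1 → 0
  1-1 → 0
  0-0 → 0
  0-1 → 1 (borrow)
  1-1-1 → 1 (borrow)
  1-0-1 → 0

0b110000100110010000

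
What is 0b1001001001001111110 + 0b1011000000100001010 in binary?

Add column by column in base 2, right to left:
  0+0 = 0
  1+1 = 0 carry 1
  1+0+1 = 0 carry 1
  1+1+1 = 1 carry 1
  1+0+1 = 0 carry 1
  1+0+1 = 0 carry 1
  1+0+1 = 0 carry 1
  0+0+1 = 1
  0+1 = 1
  1+0 = 1
  0+0 = 0
  0+0 = 0
  1+0 = 1
  0+0 = 0
  0+0 = 0
  1+1 = 0 carry 1
  0+1+1 = 0 carry 1
  0+0+1 = 1
  1+1 = 0 carry 1
  final carry 1

0b10100001001110001000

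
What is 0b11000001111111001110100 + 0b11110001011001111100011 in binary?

0b110110011011001001010111

Add column by column in base 2, right to left:
  0+1 = 1
  0+1 = 1
  1+0 = 1
  0+0 = 0
  1+0 = 1
  1+1 = 0 carry 1
  1+1+1 = 1 carry 1
  0+1+1 = 0 carry 1
  0+1+1 = 0 carry 1
  1+1+1 = 1 carry 1
  1+0+1 = 0 carry 1
  1+0+1 = 0 carry 1
  1+1+1 = 1 carry 1
  1+1+1 = 1 carry 1
  1+0+1 = 0 carry 1
  1+1+1 = 1 carry 1
  0+0+1 = 1
  0+0 = 0
  0+0 = 0
  0+1 = 1
  0+1 = 1
  1+1 = 0 carry 1
  1+1+1 = 1 carry 1
  final carry 1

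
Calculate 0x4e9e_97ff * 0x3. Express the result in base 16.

Multiply each base-16 digit by 3, carrying:
  f×3 = 45 → write d carry 2
  f×3+2 = 47 → write f carry 2
  7×3+2 = 23 → write 7 carry 1
  9×3+1 = 28 → write c carry 1
  e×3+1 = 43 → write b carry 2
  9×3+2 = 29 → write d carry 1
  e×3+1 = 43 → write b carry 2
  4×3+2 = 14 → write e

0xebdbc7fd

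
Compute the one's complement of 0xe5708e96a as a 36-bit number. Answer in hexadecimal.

0x1a8f71695

Each hex digit d becomes f−d:
  e→1, 5→a, 7→8, 0→f, 8→7, e→1, 9→6, 6→9, a→5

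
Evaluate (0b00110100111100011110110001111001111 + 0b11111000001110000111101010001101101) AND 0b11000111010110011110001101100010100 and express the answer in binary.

Add column by column in base 2, right to left:
  1+1 = 0 carry 1
  1+0+1 = 0 carry 1
  1+1+1 = 1 carry 1
  1+1+1 = 1 carry 1
  0+0+1 = 1
  0+1 = 1
  1+1 = 0 carry 1
  1+0+1 = 0 carry 1
  1+0+1 = 0 carry 1
  1+0+1 = 0 carry 1
  0+1+1 = 0 carry 1
  0+0+1 = 1
  0+1 = 1
  1+0 = 1
  1+1 = 0 carry 1
  0+1+1 = 0 carry 1
  1+1+1 = 1 carry 1
  1+1+1 = 1 carry 1
  1+0+1 = 0 carry 1
  1+0+1 = 0 carry 1
  0+0+1 = 1
  0+0 = 0
  0+1 = 1
  1+1 = 0 carry 1
  1+1+1 = 1 carry 1
  1+0+1 = 0 carry 1
  1+0+1 = 0 carry 1
  0+0+1 = 1
  0+0 = 0
  1+0 = 1
  0+1 = 1
  1+1 = 0 carry 1
  1+1+1 = 1 carry 1
  0+1+1 = 0 carry 1
  0+1+1 = 0 carry 1
  final carry 1
Sum = 0b100101101001010100110011100000111100; now AND with 0b11000111010110011110001101100010100:
  100101101001010100110011100000111100
& 011000111010110011110001101100010100
= 000000101000010000110001100000010100

0b101000010000110001100000010100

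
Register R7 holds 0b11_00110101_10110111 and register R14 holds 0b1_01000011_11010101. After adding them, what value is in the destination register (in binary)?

0b1000111100110001100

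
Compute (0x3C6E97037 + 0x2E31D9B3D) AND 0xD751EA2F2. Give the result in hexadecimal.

Add column by column in base 16, right to left:
  7+D = 4 carry 1
  3+3+1 = 7
  0+B = B
  7+9 = 0 carry 1
  9+D+1 = 7 carry 1
  E+1+1 = 0 carry 1
  6+3+1 = A
  C+E = A carry 1
  3+2+1 = 6
Sum = 0x6AA070B74; now AND with 0xD751EA2F2:
  6&D=4, A&7=2, A&5=0, 0&1=0, 7&E=6, 0&A=0, B&2=2, 7&F=7, 4&2=0

0x420060270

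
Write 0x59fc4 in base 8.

Expand each hex digit to 4 bits: 5=0101 9=1001 f=1111 c=1100 4=0100.
Group the bits in threes: 001 011 001 111 111 000 100 → 1317704.

0o1317704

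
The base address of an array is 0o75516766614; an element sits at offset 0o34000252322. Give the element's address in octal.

0o131517241136

Add column by column in base 8, right to left:
  4+2 = 6
  1+2 = 3
  6+3 = 1 carry 1
  6+2+1 = 1 carry 1
  6+5+1 = 4 carry 1
  7+2+1 = 2 carry 1
  6+0+1 = 7
  1+0 = 1
  5+0 = 5
  5+4 = 1 carry 1
  7+3+1 = 3 carry 1
  final carry 1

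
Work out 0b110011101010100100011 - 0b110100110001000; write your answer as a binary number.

0b110010110101110011011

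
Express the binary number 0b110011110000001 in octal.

Group the bits in threes: 110 011 110 000 001 → 63601.

0o63601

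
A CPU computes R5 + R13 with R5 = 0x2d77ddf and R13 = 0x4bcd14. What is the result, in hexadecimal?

0x3234af3

Add column by column in base 16, right to left:
  f+4 = 3 carry 1
  d+1+1 = f
  d+d = a carry 1
  7+c+1 = 4 carry 1
  7+b+1 = 3 carry 1
  d+4+1 = 2 carry 1
  2+0+1 = 3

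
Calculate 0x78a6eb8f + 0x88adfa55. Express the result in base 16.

0x10154e5e4

Add column by column in base 16, right to left:
  f+5 = 4 carry 1
  8+5+1 = e
  b+a = 5 carry 1
  e+f+1 = e carry 1
  6+d+1 = 4 carry 1
  a+a+1 = 5 carry 1
  8+8+1 = 1 carry 1
  7+8+1 = 0 carry 1
  final carry 1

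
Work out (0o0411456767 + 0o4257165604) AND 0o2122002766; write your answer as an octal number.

0o20000562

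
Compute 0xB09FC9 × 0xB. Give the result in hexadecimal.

Multiply each base-16 digit by 11, carrying:
  9×11 = 99 → write 3 carry 6
  C×11+6 = 138 → write A carry 8
  F×11+8 = 173 → write D carry 10
  9×11+10 = 109 → write D carry 6
  0×11+6 = 6 → write 6
  B×11 = 121 → write 9 carry 7
  remaining carry: 7

0x796DDA3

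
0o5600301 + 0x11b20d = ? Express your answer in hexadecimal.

0x28b2ce

0o5600301 = 0x1700c1 in hexadecimal.
Add column by column in base 16, right to left:
  1+d = e
  c+0 = c
  0+2 = 2
  0+b = b
  7+1 = 8
  1+1 = 2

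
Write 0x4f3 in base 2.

Expand each hex digit to 4 bits: 4=0100 f=1111 3=0011.

0b10011110011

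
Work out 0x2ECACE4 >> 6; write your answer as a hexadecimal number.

6 bits is not a whole number of base-16 digits; in binary: 10111011001010110011100100 >> 6 = 10111011001010110011.

0xBB2B3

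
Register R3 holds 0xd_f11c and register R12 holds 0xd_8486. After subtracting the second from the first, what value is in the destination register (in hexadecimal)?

Subtract column by column in base 16:
  c-6 → 6
  1-8 → 9 (borrow)
  1-4-1 → c (borrow)
  f-8-1 → 6
  d-d → 0

0x6c96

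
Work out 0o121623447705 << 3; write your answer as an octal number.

Shifting left by 3 bits = 1 oct digit: append 1 zero.

0o1216234477050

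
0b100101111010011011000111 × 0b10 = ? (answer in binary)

0b1001011110100110110001110

Multiply each base-2 digit by 2, carrying:
  1×2 = 2 → write 0 carry 1
  1×2+1 = 3 → write 1 carry 1
  1×2+1 = 3 → write 1 carry 1
  0×2+1 = 1 → write 1
  0×2 = 0 → write 0
  0×2 = 0 → write 0
  1×2 = 2 → write 0 carry 1
  1×2+1 = 3 → write 1 carry 1
  0×2+1 = 1 → write 1
  1×2 = 2 → write 0 carry 1
  1×2+1 = 3 → write 1 carry 1
  0×2+1 = 1 → write 1
  0×2 = 0 → write 0
  1×2 = 2 → write 0 carry 1
  0×2+1 = 1 → write 1
  1×2 = 2 → write 0 carry 1
  1×2+1 = 3 → write 1 carry 1
  1×2+1 = 3 → write 1 carry 1
  1×2+1 = 3 → write 1 carry 1
  0×2+1 = 1 → write 1
  1×2 = 2 → write 0 carry 1
  0×2+1 = 1 → write 1
  0×2 = 0 → write 0
  1×2 = 2 → write 0 carry 1
  remaining carry: 1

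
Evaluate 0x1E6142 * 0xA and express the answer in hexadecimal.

0x12FCC94

Multiply each base-16 digit by 10, carrying:
  2×10 = 20 → write 4 carry 1
  4×10+1 = 41 → write 9 carry 2
  1×10+2 = 12 → write C
  6×10 = 60 → write C carry 3
  E×10+3 = 143 → write F carry 8
  1×10+8 = 18 → write 2 carry 1
  remaining carry: 1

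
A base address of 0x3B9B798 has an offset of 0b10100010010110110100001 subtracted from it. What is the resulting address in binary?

0b11011010001000100111110111

0x3B9B798 = 0b11101110011011011110011000 in binary.
Subtract column by column in base 2:
  0-1 → 1 (borrow)
  0-0-1 → 1 (borrow)
  0-0-1 → 1 (borrow)
  1-0-1 → 0
  1-0 → 1
  0-1 → 1 (borrow)
  0-0-1 → 1 (borrow)
  1-1-1 → 1 (borrow)
  1-1-1 → 1 (borrow)
  1-0-1 → 0
  1-1 → 0
  0-1 → 1 (borrow)
  1-0-1 → 0
  1-1 → 0
  0-0 → 0
  1-0 → 1
  1-1 → 0
  0-0 → 0
  0-0 → 0
  1-0 → 1
  1-1 → 0
  1-0 → 1
  0-1 → 1 (borrow)
  1-0-1 → 0
  1-0 → 1
  1-0 → 1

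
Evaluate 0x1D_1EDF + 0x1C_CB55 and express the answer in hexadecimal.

Add column by column in base 16, right to left:
  F+5 = 4 carry 1
  D+5+1 = 3 carry 1
  E+B+1 = A carry 1
  1+C+1 = E
  D+C = 9 carry 1
  1+1+1 = 3

0x39EA34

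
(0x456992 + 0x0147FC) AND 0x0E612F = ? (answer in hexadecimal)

Add column by column in base 16, right to left:
  2+C = E
  9+F = 8 carry 1
  9+7+1 = 1 carry 1
  6+4+1 = B
  5+1 = 6
  4+0 = 4
Sum = 0x46B18E; now AND with 0x0E612F:
  4&0=0, 6&E=6, B&6=2, 1&1=1, 8&2=0, E&F=E

0x6210E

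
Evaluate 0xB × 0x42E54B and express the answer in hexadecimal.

0x2DFDA39

Multiply each base-16 digit by 11, carrying:
  B×11 = 121 → write 9 carry 7
  4×11+7 = 51 → write 3 carry 3
  5×11+3 = 58 → write A carry 3
  E×11+3 = 157 → write D carry 9
  2×11+9 = 31 → write F carry 1
  4×11+1 = 45 → write D carry 2
  remaining carry: 2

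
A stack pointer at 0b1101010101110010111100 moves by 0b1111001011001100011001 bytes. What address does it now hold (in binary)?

0b11100100000111111010101

Add column by column in base 2, right to left:
  0+1 = 1
  0+0 = 0
  1+0 = 1
  1+1 = 0 carry 1
  1+1+1 = 1 carry 1
  1+0+1 = 0 carry 1
  0+0+1 = 1
  1+0 = 1
  0+1 = 1
  0+1 = 1
  1+0 = 1
  1+0 = 1
  1+1 = 0 carry 1
  0+1+1 = 0 carry 1
  1+0+1 = 0 carry 1
  0+1+1 = 0 carry 1
  1+0+1 = 0 carry 1
  0+0+1 = 1
  1+1 = 0 carry 1
  0+1+1 = 0 carry 1
  1+1+1 = 1 carry 1
  1+1+1 = 1 carry 1
  final carry 1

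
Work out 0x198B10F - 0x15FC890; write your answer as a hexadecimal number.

Subtract column by column in base 16:
  F-0 → F
  0-9 → 7 (borrow)
  1-8-1 → 8 (borrow)
  B-C-1 → E (borrow)
  8-F-1 → 8 (borrow)
  9-5-1 → 3
  1-1 → 0

0x38E87F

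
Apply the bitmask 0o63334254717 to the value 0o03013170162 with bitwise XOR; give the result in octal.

XOR each oct digit independently (no carries):
  0^6=6, 3^3=0, 0^3=3, 1^3=2, 3^4=7, 1^2=3, 7^5=2, 0^4=4, 1^7=6, 6^1=7, 2^7=5

0o60327324675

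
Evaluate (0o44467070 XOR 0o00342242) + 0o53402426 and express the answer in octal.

0o120327660

First 0o44467070 XOR 0o00342242 = 0o44725232.
Add column by column in base 8, right to left:
  2+6 = 0 carry 1
  3+2+1 = 6
  2+4 = 6
  5+2 = 7
  2+0 = 2
  7+4 = 3 carry 1
  4+3+1 = 0 carry 1
  4+5+1 = 2 carry 1
  final carry 1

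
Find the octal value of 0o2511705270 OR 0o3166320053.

0o3577725273

OR each oct digit independently (no carries):
  2|3=3, 5|1=5, 1|6=7, 1|6=7, 7|3=7, 0|2=2, 5|0=5, 2|0=2, 7|5=7, 0|3=3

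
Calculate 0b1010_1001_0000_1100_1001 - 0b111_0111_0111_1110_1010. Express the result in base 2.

Subtract column by column in base 2:
  1-0 → 1
  0-1 → 1 (borrow)
  0-0-1 → 1 (borrow)
  1-1-1 → 1 (borrow)
  0-0-1 → 1 (borrow)
  0-1-1 → 0 (borrow)
  1-1-1 → 1 (borrow)
  1-1-1 → 1 (borrow)
  0-1-1 → 0 (borrow)
  0-1-1 → 0 (borrow)
  0-1-1 → 0 (borrow)
  0-0-1 → 1 (borrow)
  1-1-1 → 1 (borrow)
  0-1-1 → 0 (borrow)
  0-1-1 → 0 (borrow)
  1-0-1 → 0
  0-1 → 1 (borrow)
  1-1-1 → 1 (borrow)
  0-1-1 → 0 (borrow)
  1-0-1 → 0

0b110001100011011111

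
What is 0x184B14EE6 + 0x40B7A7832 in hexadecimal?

Add column by column in base 16, right to left:
  6+2 = 8
  E+3 = 1 carry 1
  E+8+1 = 7 carry 1
  4+7+1 = C
  1+A = B
  B+7 = 2 carry 1
  4+B+1 = 0 carry 1
  8+0+1 = 9
  1+4 = 5

0x5902BC718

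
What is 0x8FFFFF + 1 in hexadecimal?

The trailing 5 digits are F (max in base 16), so adding 1 cascades: they roll to 0 and the next digit up increments.

0x900000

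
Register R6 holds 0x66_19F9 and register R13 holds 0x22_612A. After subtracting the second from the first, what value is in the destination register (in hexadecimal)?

Subtract column by column in base 16:
  9-A → F (borrow)
  F-2-1 → C
  9-1 → 8
  1-6 → B (borrow)
  6-2-1 → 3
  6-2 → 4

0x43B8CF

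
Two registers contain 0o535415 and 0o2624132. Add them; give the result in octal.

Add column by column in base 8, right to left:
  5+2 = 7
  1+3 = 4
  4+1 = 5
  5+4 = 1 carry 1
  3+2+1 = 6
  5+6 = 3 carry 1
  0+2+1 = 3

0o3361547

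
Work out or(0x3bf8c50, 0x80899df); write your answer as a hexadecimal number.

OR each hex digit independently (no carries):
  3|8=b, b|0=b, f|8=f, 8|9=9, c|9=d, 5|d=d, 0|f=f

0xbbf9ddf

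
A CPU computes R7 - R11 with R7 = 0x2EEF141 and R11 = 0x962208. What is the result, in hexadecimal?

Subtract column by column in base 16:
  1-8 → 9 (borrow)
  4-0-1 → 3
  1-2 → F (borrow)
  F-2-1 → C
  E-6 → 8
  E-9 → 5
  2-0 → 2

0x258CF39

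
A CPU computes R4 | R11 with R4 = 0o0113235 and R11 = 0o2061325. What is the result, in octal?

OR each oct digit independently (no carries):
  0|2=2, 1|0=1, 1|6=7, 3|1=3, 2|3=3, 3|2=3, 5|5=5

0o2173335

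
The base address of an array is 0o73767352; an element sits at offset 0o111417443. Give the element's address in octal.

0o205407015

Add column by column in base 8, right to left:
  2+3 = 5
  5+4 = 1 carry 1
  3+4+1 = 0 carry 1
  7+7+1 = 7 carry 1
  6+1+1 = 0 carry 1
  7+4+1 = 4 carry 1
  3+1+1 = 5
  7+1 = 0 carry 1
  0+1+1 = 2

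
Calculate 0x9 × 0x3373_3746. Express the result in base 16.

0x1cf0cf176

Multiply each base-16 digit by 9, carrying:
  6×9 = 54 → write 6 carry 3
  4×9+3 = 39 → write 7 carry 2
  7×9+2 = 65 → write 1 carry 4
  3×9+4 = 31 → write f carry 1
  3×9+1 = 28 → write c carry 1
  7×9+1 = 64 → write 0 carry 4
  3×9+4 = 31 → write f carry 1
  3×9+1 = 28 → write c carry 1
  remaining carry: 1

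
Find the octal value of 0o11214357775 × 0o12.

0o134574537742

Multiply each base-8 digit by 10, carrying:
  5×10 = 50 → write 2 carry 6
  7×10+6 = 76 → write 4 carry 9
  7×10+9 = 79 → write 7 carry 9
  7×10+9 = 79 → write 7 carry 9
  5×10+9 = 59 → write 3 carry 7
  3×10+7 = 37 → write 5 carry 4
  4×10+4 = 44 → write 4 carry 5
  1×10+5 = 15 → write 7 carry 1
  2×10+1 = 21 → write 5 carry 2
  1×10+2 = 12 → write 4 carry 1
  1×10+1 = 11 → write 3 carry 1
  remaining carry: 1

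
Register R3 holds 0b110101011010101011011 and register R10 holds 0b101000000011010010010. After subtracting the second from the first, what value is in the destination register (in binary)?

0b1101010111011001001

Subtract column by column in base 2:
  1-0 → 1
  1-1 → 0
  0-0 → 0
  1-0 → 1
  1-1 → 0
  0-0 → 0
  1-0 → 1
  0-1 → 1 (borrow)
  1-0-1 → 0
  0-1 → 1 (borrow)
  1-1-1 → 1 (borrow)
  0-0-1 → 1 (borrow)
  1-0-1 → 0
  1-0 → 1
  0-0 → 0
  1-0 → 1
  0-0 → 0
  1-0 → 1
  0-1 → 1 (borrow)
  1-0-1 → 0
  1-1 → 0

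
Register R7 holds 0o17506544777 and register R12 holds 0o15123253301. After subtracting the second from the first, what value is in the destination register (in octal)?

0o2363271476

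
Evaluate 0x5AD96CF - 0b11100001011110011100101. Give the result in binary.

0x5AD96CF = 0b101101011011001011011001111 in binary.
Subtract column by column in base 2:
  1-1 → 0
  1-0 → 1
  1-1 → 0
  1-0 → 1
  0-0 → 0
  0-1 → 1 (borrow)
  1-1-1 → 1 (borrow)
  1-1-1 → 1 (borrow)
  0-0-1 → 1 (borrow)
  1-0-1 → 0
  1-1 → 0
  0-1 → 1 (borrow)
  1-1-1 → 1 (borrow)
  0-1-1 → 0 (borrow)
  0-0-1 → 1 (borrow)
  1-1-1 → 1 (borrow)
  1-0-1 → 0
  0-0 → 0
  1-0 → 1
  1-0 → 1
  0-1 → 1 (borrow)
  1-1-1 → 1 (borrow)
  0-1-1 → 0 (borrow)
  1-0-1 → 0
  1-0 → 1
  0-0 → 0
  1-0 → 1

0b101001111001101100111101010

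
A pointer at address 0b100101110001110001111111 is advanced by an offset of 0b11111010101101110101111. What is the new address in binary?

Add column by column in base 2, right to left:
  1+1 = 0 carry 1
  1+1+1 = 1 carry 1
  1+1+1 = 1 carry 1
  1+1+1 = 1 carry 1
  1+0+1 = 0 carry 1
  1+1+1 = 1 carry 1
  1+0+1 = 0 carry 1
  0+1+1 = 0 carry 1
  0+1+1 = 0 carry 1
  0+1+1 = 0 carry 1
  1+0+1 = 0 carry 1
  1+1+1 = 1 carry 1
  1+1+1 = 1 carry 1
  0+0+1 = 1
  0+1 = 1
  0+0 = 0
  1+1 = 0 carry 1
  1+0+1 = 0 carry 1
  1+1+1 = 1 carry 1
  0+1+1 = 0 carry 1
  1+1+1 = 1 carry 1
  0+1+1 = 0 carry 1
  0+1+1 = 0 carry 1
  1+0+1 = 0 carry 1
  final carry 1

0b1000101000111100000101110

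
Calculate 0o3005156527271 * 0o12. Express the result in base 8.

0o36064122551472

Multiply each base-8 digit by 10, carrying:
  1×10 = 10 → write 2 carry 1
  7×10+1 = 71 → write 7 carry 8
  2×10+8 = 28 → write 4 carry 3
  7×10+3 = 73 → write 1 carry 9
  2×10+9 = 29 → write 5 carry 3
  5×10+3 = 53 → write 5 carry 6
  6×10+6 = 66 → write 2 carry 8
  5×10+8 = 58 → write 2 carry 7
  1×10+7 = 17 → write 1 carry 2
  5×10+2 = 52 → write 4 carry 6
  0×10+6 = 6 → write 6
  0×10 = 0 → write 0
  3×10 = 30 → write 6 carry 3
  remaining carry: 3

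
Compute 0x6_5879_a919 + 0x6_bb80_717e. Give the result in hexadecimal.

0xd13fa1a97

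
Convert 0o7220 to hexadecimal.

Each octal digit is 3 bits: 7=111 2=010 2=010 0=000.
Group the bits into nibbles: 1110 1001 0000 → e90.

0xe90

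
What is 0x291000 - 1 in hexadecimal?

0x290FFF

The trailing 3 digits are 0, so subtracting 1 borrows through: they become F and the next digit up decrements.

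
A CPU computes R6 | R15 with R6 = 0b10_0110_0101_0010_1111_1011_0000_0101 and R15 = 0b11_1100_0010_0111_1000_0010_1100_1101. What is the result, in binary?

OR bit by bit (1 where either bit is 1):
  100110010100101111101100000101
| 111100001001111000001011001101
= 111110011101111111101111001101

0b111110011101111111101111001101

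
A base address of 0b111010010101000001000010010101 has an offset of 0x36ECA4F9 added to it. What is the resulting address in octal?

0o16120132616

0b111010010101000001000010010101 = 0o7225010225 in octal.
0x36ECA4F9 = 0o6673122371 in octal.
Add column by column in base 8, right to left:
  5+1 = 6
  2+7 = 1 carry 1
  2+3+1 = 6
  0+2 = 2
  1+2 = 3
  0+1 = 1
  5+3 = 0 carry 1
  2+7+1 = 2 carry 1
  2+6+1 = 1 carry 1
  7+6+1 = 6 carry 1
  final carry 1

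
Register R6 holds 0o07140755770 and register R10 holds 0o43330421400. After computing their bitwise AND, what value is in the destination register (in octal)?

0o03100401400

AND each oct digit independently (no carries):
  0&4=0, 7&3=3, 1&3=1, 4&3=0, 0&0=0, 7&4=4, 5&2=0, 5&1=1, 7&4=4, 7&0=0, 0&0=0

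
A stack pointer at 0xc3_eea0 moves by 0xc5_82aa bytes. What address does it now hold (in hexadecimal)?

Add column by column in base 16, right to left:
  0+a = a
  a+a = 4 carry 1
  e+2+1 = 1 carry 1
  e+8+1 = 7 carry 1
  3+5+1 = 9
  c+c = 8 carry 1
  final carry 1

0x189714a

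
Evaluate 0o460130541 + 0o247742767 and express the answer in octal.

Add column by column in base 8, right to left:
  1+7 = 0 carry 1
  4+6+1 = 3 carry 1
  5+7+1 = 5 carry 1
  0+2+1 = 3
  3+4 = 7
  1+7 = 0 carry 1
  0+7+1 = 0 carry 1
  6+4+1 = 3 carry 1
  4+2+1 = 7

0o730073530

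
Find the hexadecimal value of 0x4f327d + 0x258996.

0x74bc13

Add column by column in base 16, right to left:
  d+6 = 3 carry 1
  7+9+1 = 1 carry 1
  2+9+1 = c
  3+8 = b
  f+5 = 4 carry 1
  4+2+1 = 7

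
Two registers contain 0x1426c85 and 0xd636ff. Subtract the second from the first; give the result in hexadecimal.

0x6c3586

Subtract column by column in base 16:
  5-f → 6 (borrow)
  8-f-1 → 8 (borrow)
  c-6-1 → 5
  6-3 → 3
  2-6 → c (borrow)
  4-d-1 → 6 (borrow)
  1-0-1 → 0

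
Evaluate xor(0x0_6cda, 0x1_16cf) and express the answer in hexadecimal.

0x17a15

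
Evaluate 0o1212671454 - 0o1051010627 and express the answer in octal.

0o141660625

Subtract column by column in base 8:
  4-7 → 5 (borrow)
  5-2-1 → 2
  4-6 → 6 (borrow)
  1-0-1 → 0
  7-1 → 6
  6-0 → 6
  2-1 → 1
  1-5 → 4 (borrow)
  2-0-1 → 1
  1-1 → 0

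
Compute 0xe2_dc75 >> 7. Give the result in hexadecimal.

0x1c5b8

7 bits is not a whole number of base-16 digits; in binary: 111000101101110001110101 >> 7 = 11100010110111000.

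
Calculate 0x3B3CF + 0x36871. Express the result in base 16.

Add column by column in base 16, right to left:
  F+1 = 0 carry 1
  C+7+1 = 4 carry 1
  3+8+1 = C
  B+6 = 1 carry 1
  3+3+1 = 7

0x71C40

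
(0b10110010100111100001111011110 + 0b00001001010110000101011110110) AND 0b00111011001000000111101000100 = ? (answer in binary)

Add column by column in base 2, right to left:
  0+0 = 0
  1+1 = 0 carry 1
  1+1+1 = 1 carry 1
  1+0+1 = 0 carry 1
  1+1+1 = 1 carry 1
  0+1+1 = 0 carry 1
  1+1+1 = 1 carry 1
  1+1+1 = 1 carry 1
  1+0+1 = 0 carry 1
  1+1+1 = 1 carry 1
  0+0+1 = 1
  0+1 = 1
  0+0 = 0
  0+0 = 0
  1+0 = 1
  1+0 = 1
  1+1 = 0 carry 1
  1+1+1 = 1 carry 1
  0+0+1 = 1
  0+1 = 1
  1+0 = 1
  0+1 = 1
  1+0 = 1
  0+0 = 0
  0+1 = 1
  1+0 = 1
  1+0 = 1
  0+0 = 0
  1+0 = 1
Sum = 0b10111011111101100111011010100; now AND with 0b00111011001000000111101000100:
  10111011111101100111011010100
& 00111011001000000111101000100
= 00111011001000000111001000100

0b111011001000000111001000100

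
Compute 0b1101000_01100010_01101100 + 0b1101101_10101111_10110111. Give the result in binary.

Add column by column in base 2, right to left:
  0+1 = 1
  0+1 = 1
  1+1 = 0 carry 1
  1+0+1 = 0 carry 1
  0+1+1 = 0 carry 1
  1+1+1 = 1 carry 1
  1+0+1 = 0 carry 1
  0+1+1 = 0 carry 1
  0+1+1 = 0 carry 1
  1+1+1 = 1 carry 1
  0+1+1 = 0 carry 1
  0+1+1 = 0 carry 1
  0+0+1 = 1
  1+1 = 0 carry 1
  1+0+1 = 0 carry 1
  0+1+1 = 0 carry 1
  0+1+1 = 0 carry 1
  0+0+1 = 1
  0+1 = 1
  1+1 = 0 carry 1
  0+0+1 = 1
  1+1 = 0 carry 1
  1+1+1 = 1 carry 1
  final carry 1

0b110101100001001000100011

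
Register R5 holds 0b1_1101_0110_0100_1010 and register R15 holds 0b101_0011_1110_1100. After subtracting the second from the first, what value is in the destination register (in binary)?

0b11000001001011110

Subtract column by column in base 2:
  0-0 → 0
  1-0 → 1
  0-1 → 1 (borrow)
  1-1-1 → 1 (borrow)
  0-0-1 → 1 (borrow)
  0-1-1 → 0 (borrow)
  1-1-1 → 1 (borrow)
  0-1-1 → 0 (borrow)
  0-1-1 → 0 (borrow)
  1-1-1 → 1 (borrow)
  1-0-1 → 0
  0-0 → 0
  1-1 → 0
  0-0 → 0
  1-1 → 0
  1-0 → 1
  1-0 → 1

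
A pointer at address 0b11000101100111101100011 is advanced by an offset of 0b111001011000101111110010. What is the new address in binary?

Add column by column in base 2, right to left:
  1+0 = 1
  1+1 = 0 carry 1
  0+0+1 = 1
  0+0 = 0
  0+1 = 1
  1+1 = 0 carry 1
  1+1+1 = 1 carry 1
  0+1+1 = 0 carry 1
  1+1+1 = 1 carry 1
  1+1+1 = 1 carry 1
  1+0+1 = 0 carry 1
  1+1+1 = 1 carry 1
  0+0+1 = 1
  0+0 = 0
  1+0 = 1
  1+1 = 0 carry 1
  0+1+1 = 0 carry 1
  1+0+1 = 0 carry 1
  0+1+1 = 0 carry 1
  0+0+1 = 1
  0+0 = 0
  1+1 = 0 carry 1
  1+1+1 = 1 carry 1
  0+1+1 = 0 carry 1
  final carry 1

0b1010010000101101101010101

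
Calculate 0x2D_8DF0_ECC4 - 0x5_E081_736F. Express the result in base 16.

0x27AD6F7955

Subtract column by column in base 16:
  4-F → 5 (borrow)
  C-6-1 → 5
  C-3 → 9
  E-7 → 7
  0-1 → F (borrow)
  F-8-1 → 6
  D-0 → D
  8-E → A (borrow)
  D-5-1 → 7
  2-0 → 2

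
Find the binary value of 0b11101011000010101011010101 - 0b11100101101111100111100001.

0b101010011000011110100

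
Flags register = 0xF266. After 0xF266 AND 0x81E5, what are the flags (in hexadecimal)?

AND each hex digit independently (no carries):
  F&8=8, 2&1=0, 6&E=6, 6&5=4

0x8064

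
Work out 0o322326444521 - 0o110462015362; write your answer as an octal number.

0o211644427137

Subtract column by column in base 8:
  1-2 → 7 (borrow)
  2-6-1 → 3 (borrow)
  5-3-1 → 1
  4-5 → 7 (borrow)
  4-1-1 → 2
  4-0 → 4
  6-2 → 4
  2-6 → 4 (borrow)
  3-4-1 → 6 (borrow)
  2-0-1 → 1
  2-1 → 1
  3-1 → 2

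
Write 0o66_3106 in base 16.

0x36646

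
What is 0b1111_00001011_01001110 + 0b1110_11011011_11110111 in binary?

0b111011110011101000101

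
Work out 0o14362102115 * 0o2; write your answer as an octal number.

0o30744204232

Multiply each base-8 digit by 2, carrying:
  5×2 = 10 → write 2 carry 1
  1×2+1 = 3 → write 3
  1×2 = 2 → write 2
  2×2 = 4 → write 4
  0×2 = 0 → write 0
  1×2 = 2 → write 2
  2×2 = 4 → write 4
  6×2 = 12 → write 4 carry 1
  3×2+1 = 7 → write 7
  4×2 = 8 → write 0 carry 1
  1×2+1 = 3 → write 3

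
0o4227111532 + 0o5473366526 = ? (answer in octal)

0o11722500260

Add column by column in base 8, right to left:
  2+6 = 0 carry 1
  3+2+1 = 6
  5+5 = 2 carry 1
  1+6+1 = 0 carry 1
  1+6+1 = 0 carry 1
  1+3+1 = 5
  7+3 = 2 carry 1
  2+7+1 = 2 carry 1
  2+4+1 = 7
  4+5 = 1 carry 1
  final carry 1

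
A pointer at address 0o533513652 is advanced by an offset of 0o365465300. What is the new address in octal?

Add column by column in base 8, right to left:
  2+0 = 2
  5+0 = 5
  6+3 = 1 carry 1
  3+5+1 = 1 carry 1
  1+6+1 = 0 carry 1
  5+4+1 = 2 carry 1
  3+5+1 = 1 carry 1
  3+6+1 = 2 carry 1
  5+3+1 = 1 carry 1
  final carry 1

0o1121201152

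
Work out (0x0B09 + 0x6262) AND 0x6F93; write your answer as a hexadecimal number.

0x6D03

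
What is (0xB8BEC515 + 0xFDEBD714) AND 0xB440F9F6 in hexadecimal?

0xB4009820

Add column by column in base 16, right to left:
  5+4 = 9
  1+1 = 2
  5+7 = C
  C+D = 9 carry 1
  E+B+1 = A carry 1
  B+E+1 = A carry 1
  8+D+1 = 6 carry 1
  B+F+1 = B carry 1
  final carry 1
Sum = 0x1B6AA9C29; now AND with 0xB440F9F6:
  1&0=0, B&B=B, 6&4=4, A&4=0, A&0=0, 9&F=9, C&9=8, 2&F=2, 9&6=0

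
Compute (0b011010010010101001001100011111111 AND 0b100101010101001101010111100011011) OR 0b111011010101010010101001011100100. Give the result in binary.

0b111011010101011011101101011111111

0b011010010010101001001100011111111 AND 0b100101010101001101010111100011011 = 0b000000010000001001000100000011011.
Then OR with 0b111011010101010010101001011100100.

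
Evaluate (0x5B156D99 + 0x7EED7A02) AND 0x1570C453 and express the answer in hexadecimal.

Add column by column in base 16, right to left:
  9+2 = B
  9+0 = 9
  D+A = 7 carry 1
  6+7+1 = E
  5+D = 2 carry 1
  1+E+1 = 0 carry 1
  B+E+1 = A carry 1
  5+7+1 = D
Sum = 0xDA02E79B; now AND with 0x1570C453:
  D&1=1, A&5=0, 0&7=0, 2&0=0, E&C=C, 7&4=4, 9&5=1, B&3=3

0x1000C413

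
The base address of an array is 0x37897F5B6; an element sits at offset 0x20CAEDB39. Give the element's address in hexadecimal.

0x58546D0EF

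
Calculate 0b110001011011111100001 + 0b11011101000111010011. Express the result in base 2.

0b1001101000100110110100

Add column by column in base 2, right to left:
  1+1 = 0 carry 1
  0+1+1 = 0 carry 1
  0+0+1 = 1
  0+0 = 0
  0+1 = 1
  1+0 = 1
  1+1 = 0 carry 1
  1+1+1 = 1 carry 1
  1+1+1 = 1 carry 1
  1+0+1 = 0 carry 1
  1+0+1 = 0 carry 1
  0+0+1 = 1
  1+1 = 0 carry 1
  1+0+1 = 0 carry 1
  0+1+1 = 0 carry 1
  1+1+1 = 1 carry 1
  0+1+1 = 0 carry 1
  0+0+1 = 1
  0+1 = 1
  1+1 = 0 carry 1
  1+0+1 = 0 carry 1
  final carry 1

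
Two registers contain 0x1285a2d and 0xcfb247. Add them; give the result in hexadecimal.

0x1f80c74

Add column by column in base 16, right to left:
  d+7 = 4 carry 1
  2+4+1 = 7
  a+2 = c
  5+b = 0 carry 1
  8+f+1 = 8 carry 1
  2+c+1 = f
  1+0 = 1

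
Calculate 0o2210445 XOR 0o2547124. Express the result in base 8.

XOR each oct digit independently (no carries):
  2^2=0, 2^5=7, 1^4=5, 0^7=7, 4^1=5, 4^2=6, 5^4=1

0o0757561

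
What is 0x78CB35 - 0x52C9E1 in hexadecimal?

Subtract column by column in base 16:
  5-1 → 4
  3-E → 5 (borrow)
  B-9-1 → 1
  C-C → 0
  8-2 → 6
  7-5 → 2

0x260154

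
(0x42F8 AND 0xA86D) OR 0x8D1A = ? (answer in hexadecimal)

0x42F8 AND 0xA86D = 0x0068.
Then OR with 0x8D1A.

0x8D7A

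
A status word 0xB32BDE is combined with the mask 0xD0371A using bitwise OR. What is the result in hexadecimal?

0xF33FDE

OR each hex digit independently (no carries):
  B|D=F, 3|0=3, 2|3=3, B|7=F, D|1=D, E|A=E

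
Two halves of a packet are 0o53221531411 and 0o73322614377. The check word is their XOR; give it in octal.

XOR each oct digit independently (no carries):
  5^7=2, 3^3=0, 2^3=1, 2^2=0, 1^2=3, 5^6=3, 3^1=2, 1^4=5, 4^3=7, 1^7=6, 1^7=6

0o20103325766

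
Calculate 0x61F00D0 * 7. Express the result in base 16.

0x2AD905B0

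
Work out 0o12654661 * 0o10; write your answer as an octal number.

0o126546610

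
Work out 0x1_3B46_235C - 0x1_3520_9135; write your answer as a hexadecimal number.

0x6259227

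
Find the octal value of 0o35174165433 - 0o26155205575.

0o7016757636

Subtract column by column in base 8:
  3-5 → 6 (borrow)
  3-7-1 → 3 (borrow)
  4-5-1 → 6 (borrow)
  5-5-1 → 7 (borrow)
  6-0-1 → 5
  1-2 → 7 (borrow)
  4-5-1 → 6 (borrow)
  7-5-1 → 1
  1-1 → 0
  5-6 → 7 (borrow)
  3-2-1 → 0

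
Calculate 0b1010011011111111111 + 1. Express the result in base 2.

0b1010011100000000000

The trailing 11 digits are 1 (max in base 2), so adding 1 cascades: they roll to 0 and the next digit up increments.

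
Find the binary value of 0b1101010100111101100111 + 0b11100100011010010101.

0b10000111001010111111100

Add column by column in base 2, right to left:
  1+1 = 0 carry 1
  1+0+1 = 0 carry 1
  1+1+1 = 1 carry 1
  0+0+1 = 1
  0+1 = 1
  1+0 = 1
  1+0 = 1
  0+1 = 1
  1+0 = 1
  1+1 = 0 carry 1
  1+1+1 = 1 carry 1
  1+0+1 = 0 carry 1
  0+0+1 = 1
  0+0 = 0
  1+1 = 0 carry 1
  0+0+1 = 1
  1+0 = 1
  0+1 = 1
  1+1 = 0 carry 1
  0+1+1 = 0 carry 1
  1+0+1 = 0 carry 1
  1+0+1 = 0 carry 1
  final carry 1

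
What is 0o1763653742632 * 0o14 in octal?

0o27556017241470

Multiply each base-8 digit by 12, carrying:
  2×12 = 24 → write 0 carry 3
  3×12+3 = 39 → write 7 carry 4
  6×12+4 = 76 → write 4 carry 9
  2×12+9 = 33 → write 1 carry 4
  4×12+4 = 52 → write 4 carry 6
  7×12+6 = 90 → write 2 carry 11
  3×12+11 = 47 → write 7 carry 5
  5×12+5 = 65 → write 1 carry 8
  6×12+8 = 80 → write 0 carry 10
  3×12+10 = 46 → write 6 carry 5
  6×12+5 = 77 → write 5 carry 9
  7×12+9 = 93 → write 5 carry 11
  1×12+11 = 23 → write 7 carry 2
  remaining carry: 2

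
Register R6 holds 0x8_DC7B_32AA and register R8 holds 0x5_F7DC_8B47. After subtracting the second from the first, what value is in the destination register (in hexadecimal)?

0x2E49EA763

Subtract column by column in base 16:
  A-7 → 3
  A-4 → 6
  2-B → 7 (borrow)
  3-8-1 → A (borrow)
  B-C-1 → E (borrow)
  7-D-1 → 9 (borrow)
  C-7-1 → 4
  D-F → E (borrow)
  8-5-1 → 2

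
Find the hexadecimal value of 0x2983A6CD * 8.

Multiply each base-16 digit by 8, carrying:
  D×8 = 104 → write 8 carry 6
  C×8+6 = 102 → write 6 carry 6
  6×8+6 = 54 → write 6 carry 3
  A×8+3 = 83 → write 3 carry 5
  3×8+5 = 29 → write D carry 1
  8×8+1 = 65 → write 1 carry 4
  9×8+4 = 76 → write C carry 4
  2×8+4 = 20 → write 4 carry 1
  remaining carry: 1

0x14C1D3668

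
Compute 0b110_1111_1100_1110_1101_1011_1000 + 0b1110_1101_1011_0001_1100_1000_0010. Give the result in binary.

Add column by column in base 2, right to left:
  0+0 = 0
  0+1 = 1
  0+0 = 0
  1+0 = 1
  1+0 = 1
  1+0 = 1
  0+0 = 0
  1+1 = 0 carry 1
  1+0+1 = 0 carry 1
  0+0+1 = 1
  1+1 = 0 carry 1
  1+1+1 = 1 carry 1
  0+1+1 = 0 carry 1
  1+0+1 = 0 carry 1
  1+0+1 = 0 carry 1
  1+0+1 = 0 carry 1
  0+1+1 = 0 carry 1
  0+1+1 = 0 carry 1
  1+0+1 = 0 carry 1
  1+1+1 = 1 carry 1
  1+1+1 = 1 carry 1
  1+0+1 = 0 carry 1
  1+1+1 = 1 carry 1
  1+1+1 = 1 carry 1
  0+0+1 = 1
  1+1 = 0 carry 1
  1+1+1 = 1 carry 1
  0+1+1 = 0 carry 1
  final carry 1

0b10101110110000000101000111010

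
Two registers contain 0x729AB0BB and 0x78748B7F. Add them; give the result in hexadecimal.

0xEB0F3C3A

Add column by column in base 16, right to left:
  B+F = A carry 1
  B+7+1 = 3 carry 1
  0+B+1 = C
  B+8 = 3 carry 1
  A+4+1 = F
  9+7 = 0 carry 1
  2+8+1 = B
  7+7 = E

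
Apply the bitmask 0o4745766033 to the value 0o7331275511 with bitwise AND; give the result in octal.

0o4301264011

AND each oct digit independently (no carries):
  7&4=4, 3&7=3, 3&4=0, 1&5=1, 2&7=2, 7&6=6, 5&6=4, 5&0=0, 1&3=1, 1&3=1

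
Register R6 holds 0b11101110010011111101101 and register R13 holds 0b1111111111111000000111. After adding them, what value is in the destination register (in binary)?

Add column by column in base 2, right to left:
  1+1 = 0 carry 1
  0+1+1 = 0 carry 1
  1+1+1 = 1 carry 1
  1+0+1 = 0 carry 1
  0+0+1 = 1
  1+0 = 1
  1+0 = 1
  1+0 = 1
  1+0 = 1
  1+1 = 0 carry 1
  1+1+1 = 1 carry 1
  0+1+1 = 0 carry 1
  0+1+1 = 0 carry 1
  1+1+1 = 1 carry 1
  0+1+1 = 0 carry 1
  0+1+1 = 0 carry 1
  1+1+1 = 1 carry 1
  1+1+1 = 1 carry 1
  1+1+1 = 1 carry 1
  0+1+1 = 0 carry 1
  1+1+1 = 1 carry 1
  1+1+1 = 1 carry 1
  1+0+1 = 0 carry 1
  final carry 1

0b101101110010010111110100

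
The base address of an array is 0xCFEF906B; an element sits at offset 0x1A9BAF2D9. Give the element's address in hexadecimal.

Add column by column in base 16, right to left:
  B+9 = 4 carry 1
  6+D+1 = 4 carry 1
  0+2+1 = 3
  9+F = 8 carry 1
  F+A+1 = A carry 1
  E+B+1 = A carry 1
  F+9+1 = 9 carry 1
  C+A+1 = 7 carry 1
  0+1+1 = 2

0x279AA8344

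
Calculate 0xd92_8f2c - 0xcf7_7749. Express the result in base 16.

0x9b17e3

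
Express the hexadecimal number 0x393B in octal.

0o34473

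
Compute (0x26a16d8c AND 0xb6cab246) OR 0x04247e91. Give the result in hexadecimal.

0x26a47e95

0x26a16d8c AND 0xb6cab246 = 0x26802004.
Then OR with 0x04247e91.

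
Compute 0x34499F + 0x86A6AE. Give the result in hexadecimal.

0xBAF04D

Add column by column in base 16, right to left:
  F+E = D carry 1
  9+A+1 = 4 carry 1
  9+6+1 = 0 carry 1
  4+A+1 = F
  4+6 = A
  3+8 = B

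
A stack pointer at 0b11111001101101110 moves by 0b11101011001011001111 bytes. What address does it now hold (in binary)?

Add column by column in base 2, right to left:
  0+1 = 1
  1+1 = 0 carry 1
  1+1+1 = 1 carry 1
  1+1+1 = 1 carry 1
  0+0+1 = 1
  1+0 = 1
  1+1 = 0 carry 1
  0+1+1 = 0 carry 1
  1+0+1 = 0 carry 1
  1+1+1 = 1 carry 1
  0+0+1 = 1
  0+0 = 0
  1+1 = 0 carry 1
  1+1+1 = 1 carry 1
  1+0+1 = 0 carry 1
  1+1+1 = 1 carry 1
  1+0+1 = 0 carry 1
  0+1+1 = 0 carry 1
  0+1+1 = 0 carry 1
  0+1+1 = 0 carry 1
  final carry 1

0b100001010011000111101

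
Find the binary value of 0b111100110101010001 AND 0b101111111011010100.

AND bit by bit (1 only where both bits are 1):
  111100110101010001
& 101111111011010100
= 101100110001010000

0b101100110001010000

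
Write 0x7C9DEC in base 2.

0b11111001001110111101100

Expand each hex digit to 4 bits: 7=0111 C=1100 9=1001 D=1101 E=1110 C=1100.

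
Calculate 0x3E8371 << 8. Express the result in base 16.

0x3E837100

Shifting left by 8 bits = 2 hex digits: append 2 zeros.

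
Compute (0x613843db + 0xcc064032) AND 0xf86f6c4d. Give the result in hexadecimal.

Add column by column in base 16, right to left:
  b+2 = d
  d+3 = 0 carry 1
  3+0+1 = 4
  4+4 = 8
  8+6 = e
  3+0 = 3
  1+c = d
  6+c = 2 carry 1
  final carry 1
Sum = 0x12d3e840d; now AND with 0xf86f6c4d:
  1&0=0, 2&f=2, d&8=8, 3&6=2, e&f=e, 8&6=0, 4&c=4, 0&4=0, d&d=d

0x282e040d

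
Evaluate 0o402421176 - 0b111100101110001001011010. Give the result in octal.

0b111100101110001001011010 = 0o74561132 in octal.
Subtract column by column in base 8:
  6-2 → 4
  7-3 → 4
  1-1 → 0
  1-1 → 0
  2-6 → 4 (borrow)
  4-5-1 → 6 (borrow)
  2-4-1 → 5 (borrow)
  0-7-1 → 0 (borrow)
  4-0-1 → 3

0o305640044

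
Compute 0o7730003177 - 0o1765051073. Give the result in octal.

0o5742732104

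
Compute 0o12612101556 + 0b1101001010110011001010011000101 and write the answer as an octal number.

0o27740414063

0b1101001010110011001010011000101 = 0o15126312305 in octal.
Add column by column in base 8, right to left:
  6+5 = 3 carry 1
  5+0+1 = 6
  5+3 = 0 carry 1
  1+2+1 = 4
  0+1 = 1
  1+3 = 4
  2+6 = 0 carry 1
  1+2+1 = 4
  6+1 = 7
  2+5 = 7
  1+1 = 2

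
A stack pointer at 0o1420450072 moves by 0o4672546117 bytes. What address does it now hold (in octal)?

Add column by column in base 8, right to left:
  2+7 = 1 carry 1
  7+1+1 = 1 carry 1
  0+1+1 = 2
  0+6 = 6
  5+4 = 1 carry 1
  4+5+1 = 2 carry 1
  0+2+1 = 3
  2+7 = 1 carry 1
  4+6+1 = 3 carry 1
  1+4+1 = 6

0o6313216211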